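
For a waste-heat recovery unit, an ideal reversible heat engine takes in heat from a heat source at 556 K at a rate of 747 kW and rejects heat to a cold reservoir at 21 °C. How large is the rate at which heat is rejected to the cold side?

Q̇_C ≈ 395 kW

T_C = 21 °C → 21 + 273.15 = 294.15 K.
The Carnot efficiency is η = 1 − T_C/T_H = 1 − 294.15/556.00 = 0.4710.
For a reversible cycle Q_C/Q_H = T_C/T_H, so Q_C = 747 × 294.15/556.00 = 395 kW.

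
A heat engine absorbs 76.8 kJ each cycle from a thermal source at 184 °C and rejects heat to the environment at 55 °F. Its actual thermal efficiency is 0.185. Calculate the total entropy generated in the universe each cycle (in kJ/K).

T_H = 184 °C → 184 + 273.15 = 457.15 K.
T_C = 55 °F → (55 − 32) × 5/9 = 12.78 °C = 285.93 K.
W = η·Q_H = 0.185 × 76.8 = 14.21 kJ, so Q_C = Q_H − W = 62.59 kJ.
Reservoir entropy changes: ΔS_H = −Q_H/T_H = −76.8/457.15 = -0.1680 kJ/K and ΔS_C = +Q_C/T_C = 62.59/285.93 = 0.2189 kJ/K.
ΔS_univ = −Q_H/T_H + Q_C/T_C = 0.0509 kJ/K (> 0, since η = 0.185 < η_Carnot = 0.375).

ΔS_univ ≈ 0.0509 kJ/K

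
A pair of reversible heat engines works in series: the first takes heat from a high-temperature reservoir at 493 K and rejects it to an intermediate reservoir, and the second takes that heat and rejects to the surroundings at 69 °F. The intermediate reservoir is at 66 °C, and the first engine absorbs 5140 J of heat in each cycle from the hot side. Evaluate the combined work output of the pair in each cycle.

T_C = 69 °F → (69 − 32) × 5/9 = 20.56 °C = 293.71 K.
Two reversible stages in series are equivalent to a single Carnot engine between T_H and T_C, so η_total = 1 − T_C/T_H = 1 − 293.71/493.00 = 0.4042.
W_total = η_total · Q_H = 0.4042 × 5140 = 2078 J.

W_total ≈ 2078 J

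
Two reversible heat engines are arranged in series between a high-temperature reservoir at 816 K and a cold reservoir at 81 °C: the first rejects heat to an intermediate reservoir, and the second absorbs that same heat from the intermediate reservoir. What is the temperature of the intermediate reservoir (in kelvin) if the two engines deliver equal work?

T_C = 81 °C → 81 + 273.15 = 354.15 K.
For reversible stages Q_m = Q_H·(T_m/T_H). Setting W₁ = Q_H(1 − T_m/T_H) equal to W₂ = Q_m(1 − T_C/T_m) = Q_H·(T_m − T_C)/T_H gives T_H − T_m = T_m − T_C, so T_m = (T_H + T_C)/2 = (816.00 + 354.15)/2 = 585 K.

T_m ≈ 585 K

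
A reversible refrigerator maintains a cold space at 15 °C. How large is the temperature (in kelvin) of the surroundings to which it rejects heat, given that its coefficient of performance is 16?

T_C = 15 °C → 15 + 273.15 = 288.15 K.
COP_R = T_C/(T_H − T_C) ⇒ T_H = T_C·(1 + 1/COP_R) = 288.15 × (1 + 1/16) = 306.2 K.

T_H ≈ 306.2 K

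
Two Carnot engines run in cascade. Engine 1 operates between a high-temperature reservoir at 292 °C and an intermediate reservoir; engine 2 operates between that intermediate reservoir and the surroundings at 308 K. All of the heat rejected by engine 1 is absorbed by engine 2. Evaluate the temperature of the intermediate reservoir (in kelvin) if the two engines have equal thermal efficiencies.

T_m ≈ 417 K

T_H = 292 °C → 292 + 273.15 = 565.15 K.
Equal efficiencies require 1 − T_m/T_H = 1 − T_C/T_m, i.e. T_m/T_H = T_C/T_m, so T_m = √(T_H·T_C) = √(565.15 × 308.00) = 417 K.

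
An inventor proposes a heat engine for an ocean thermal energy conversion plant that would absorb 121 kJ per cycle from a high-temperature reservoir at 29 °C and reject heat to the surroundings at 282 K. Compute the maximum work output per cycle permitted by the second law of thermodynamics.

W_max ≈ 8.069 kJ

T_H = 29 °C → 29 + 273.15 = 302.15 K.
By the Carnot theorem, η_max = 1 − T_C/T_H = 1 − 282.00/302.15 = 0.0667.
W_max = η_max · Q_H = 0.0667 × 121 = 8.069 kJ.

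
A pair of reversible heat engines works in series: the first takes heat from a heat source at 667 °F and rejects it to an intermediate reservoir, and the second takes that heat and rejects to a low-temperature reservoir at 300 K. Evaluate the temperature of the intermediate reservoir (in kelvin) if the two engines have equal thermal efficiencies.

T_H = 667 °F → (667 − 32) × 5/9 = 352.78 °C = 625.93 K.
Equal efficiencies require 1 − T_m/T_H = 1 − T_C/T_m, i.e. T_m/T_H = T_C/T_m, so T_m = √(T_H·T_C) = √(625.93 × 300.00) = 433 K.

T_m ≈ 433 K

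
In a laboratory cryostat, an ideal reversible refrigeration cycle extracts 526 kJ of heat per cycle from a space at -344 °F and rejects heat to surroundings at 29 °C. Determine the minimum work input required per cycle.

W_in ≈ 1947 kJ

T_H = 29 °C → 29 + 273.15 = 302.15 K.
T_C = -344 °F → (-344 − 32) × 5/9 = -208.89 °C = 64.26 K.
For a reversible refrigerator, COP_R = T_C/(T_H − T_C) = 64.26/237.89 = 0.2701.
W = Q_C/COP_R = 526/0.2701 = 1947 kJ.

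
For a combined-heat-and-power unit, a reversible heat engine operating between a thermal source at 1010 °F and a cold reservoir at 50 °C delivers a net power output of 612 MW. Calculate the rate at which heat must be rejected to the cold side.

T_H = 1010 °F → (1010 − 32) × 5/9 = 543.33 °C = 816.48 K.
T_C = 50 °C → 50 + 273.15 = 323.15 K.
η_rev = 1 − T_C/T_H = 1 − 323.15/816.48 = 0.6042.
Since Q_C/Q_H = T_C/T_H and Q_H = W/η, Q_C = W·T_C/(T_H − T_C) = 612 × 323.15/493.33 = 401 MW.

Q̇_C ≈ 401 MW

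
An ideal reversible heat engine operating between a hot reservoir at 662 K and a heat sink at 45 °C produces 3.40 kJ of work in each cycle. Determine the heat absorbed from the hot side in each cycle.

T_C = 45 °C → 45 + 273.15 = 318.15 K.
η_rev = 1 − T_C/T_H = 1 − 318.15/662.00 = 0.5194.
Q_H = W/η = 3.40/0.5194 = 6.546 kJ.

Q_H ≈ 6.546 kJ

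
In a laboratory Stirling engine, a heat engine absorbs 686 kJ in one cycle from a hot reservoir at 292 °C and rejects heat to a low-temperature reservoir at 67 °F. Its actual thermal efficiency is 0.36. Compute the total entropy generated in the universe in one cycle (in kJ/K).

ΔS_univ ≈ 0.2867 kJ/K

T_H = 292 °C → 292 + 273.15 = 565.15 K.
T_C = 67 °F → (67 − 32) × 5/9 = 19.44 °C = 292.59 K.
W = η·Q_H = 0.36 × 686 = 247.0 kJ, so Q_C = Q_H − W = 439.0 kJ.
The hot reservoir loses entropy Q_H/T_H = 686/565.15 = 1.214 kJ/K; the cold reservoir gains Q_C/T_C = 439.0/292.59 = 1.501 kJ/K.
ΔS_univ = −Q_H/T_H + Q_C/T_C = 0.2867 kJ/K (> 0, since η = 0.36 < η_Carnot = 0.482).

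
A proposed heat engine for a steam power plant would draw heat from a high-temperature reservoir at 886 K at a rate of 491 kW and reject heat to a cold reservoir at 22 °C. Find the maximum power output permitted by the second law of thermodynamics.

T_C = 22 °C → 22 + 273.15 = 295.15 K.
The second-law ceiling is the Carnot efficiency, η_max = 1 − T_C/T_H = 1 − 295.15/886.00 = 0.6669.
W_max = η_max · Q_H = 0.6669 × 491 = 327.4 kW.

Ẇ_max ≈ 327.4 kW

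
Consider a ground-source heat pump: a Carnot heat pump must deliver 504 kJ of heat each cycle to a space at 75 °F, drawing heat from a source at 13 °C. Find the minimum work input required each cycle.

T_H = 75 °F → (75 − 32) × 5/9 = 23.89 °C = 297.04 K.
T_C = 13 °C → 13 + 273.15 = 286.15 K.
The Carnot heat-pump COP is COP_HP = T_H/(T_H − T_C) = 297.04/10.89 = 27.2791.
W = Q_H/COP_HP = 504/27.2791 = 18.5 kJ.

W_in ≈ 18.5 kJ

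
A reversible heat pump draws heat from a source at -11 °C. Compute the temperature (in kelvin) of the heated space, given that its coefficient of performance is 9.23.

T_H ≈ 294.0 K

T_C = -11 °C → -11 + 273.15 = 262.15 K.
COP_HP = T_H/(T_H − T_C) ⇒ T_H = T_C·COP_HP/(COP_HP − 1) = 262.15 × 9.23/(9.23 − 1) = 294.0 K.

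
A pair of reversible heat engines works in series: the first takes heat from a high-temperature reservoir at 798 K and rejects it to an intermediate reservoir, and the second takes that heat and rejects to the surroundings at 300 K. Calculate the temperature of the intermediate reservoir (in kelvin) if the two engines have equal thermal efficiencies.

T_m ≈ 489 K

Equal efficiencies require 1 − T_m/T_H = 1 − T_C/T_m, i.e. T_m/T_H = T_C/T_m, so T_m = √(T_H·T_C) = √(798.00 × 300.00) = 489 K.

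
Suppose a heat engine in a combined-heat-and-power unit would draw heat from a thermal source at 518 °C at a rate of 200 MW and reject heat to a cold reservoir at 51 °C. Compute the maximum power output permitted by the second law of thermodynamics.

T_H = 518 °C → 518 + 273.15 = 791.15 K.
T_C = 51 °C → 51 + 273.15 = 324.15 K.
By the Carnot theorem, η_max = 1 − T_C/T_H = 1 − 324.15/791.15 = 0.5903.
W_max = η_max · Q_H = 0.5903 × 200 = 118 MW.

Ẇ_max ≈ 118 MW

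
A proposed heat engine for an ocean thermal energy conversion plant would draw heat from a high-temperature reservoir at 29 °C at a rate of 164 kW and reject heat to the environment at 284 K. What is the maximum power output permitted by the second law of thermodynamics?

T_H = 29 °C → 29 + 273.15 = 302.15 K.
The second-law ceiling is the Carnot efficiency, η_max = 1 − T_C/T_H = 1 − 284.00/302.15 = 0.0601.
W_max = η_max · Q_H = 0.0601 × 164 = 9.851 kW.

Ẇ_max ≈ 9.851 kW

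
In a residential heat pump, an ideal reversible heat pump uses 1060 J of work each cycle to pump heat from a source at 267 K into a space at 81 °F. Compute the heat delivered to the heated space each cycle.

T_H = 81 °F → (81 − 32) × 5/9 = 27.22 °C = 300.37 K.
Reversible heating COP: COP_HP = T_H/(T_H − T_C) = 300.37/33.37 = 9.0007.
Q_H = COP_HP · W = 9.0007 × 1060 = 9540 J.

Q_H ≈ 9540 J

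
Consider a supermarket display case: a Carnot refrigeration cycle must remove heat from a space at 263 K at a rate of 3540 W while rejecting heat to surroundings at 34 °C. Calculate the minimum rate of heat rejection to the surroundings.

Q̇_H ≈ 4130 W

T_H = 34 °C → 34 + 273.15 = 307.15 K.
For a reversible cycle Q_H/Q_C = T_H/T_C, so Q_H = Q_C·T_H/T_C = 3540 × 307.15/263.00 = 4130 W.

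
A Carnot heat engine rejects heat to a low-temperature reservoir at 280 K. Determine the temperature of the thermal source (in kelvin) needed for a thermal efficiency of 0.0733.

From η = 1 − T_C/T_H, solving for T_H gives T_H = T_C/(1 − η) = 280.00/(1 − 0.0733) = 302 K.

T_H ≈ 302 K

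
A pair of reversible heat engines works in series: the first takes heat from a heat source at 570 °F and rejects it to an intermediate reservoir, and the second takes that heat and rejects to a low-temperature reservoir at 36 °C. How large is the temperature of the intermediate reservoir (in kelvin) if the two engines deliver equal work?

T_H = 570 °F → (570 − 32) × 5/9 = 298.89 °C = 572.04 K.
T_C = 36 °C → 36 + 273.15 = 309.15 K.
For reversible stages Q_m = Q_H·(T_m/T_H). Setting W₁ = Q_H(1 − T_m/T_H) equal to W₂ = Q_m(1 − T_C/T_m) = Q_H·(T_m − T_C)/T_H gives T_H − T_m = T_m − T_C, so T_m = (T_H + T_C)/2 = (572.04 + 309.15)/2 = 441 K.

T_m ≈ 441 K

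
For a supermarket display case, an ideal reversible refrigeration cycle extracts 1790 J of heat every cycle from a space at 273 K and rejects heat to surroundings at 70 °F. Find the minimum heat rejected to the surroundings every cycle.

T_H = 70 °F → (70 − 32) × 5/9 = 21.11 °C = 294.26 K.
For a reversible cycle Q_H/Q_C = T_H/T_C, so Q_H = Q_C·T_H/T_C = 1790 × 294.26/273.00 = 1930 J.

Q_H ≈ 1930 J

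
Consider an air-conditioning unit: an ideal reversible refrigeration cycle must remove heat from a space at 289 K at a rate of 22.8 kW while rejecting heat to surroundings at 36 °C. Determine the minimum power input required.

Ẇ_in ≈ 1.59 kW

T_H = 36 °C → 36 + 273.15 = 309.15 K.
COP_R = T_C/(T_H − T_C) = 289.00/20.15 = 14.3424.
W = Q_C/COP_R = 22.8/14.3424 = 1.59 kW.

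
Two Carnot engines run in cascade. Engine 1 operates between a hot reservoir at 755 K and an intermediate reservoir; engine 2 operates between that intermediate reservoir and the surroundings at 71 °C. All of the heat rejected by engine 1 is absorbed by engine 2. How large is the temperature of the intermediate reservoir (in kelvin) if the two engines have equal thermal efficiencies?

T_C = 71 °C → 71 + 273.15 = 344.15 K.
Equal efficiencies require 1 − T_m/T_H = 1 − T_C/T_m, i.e. T_m/T_H = T_C/T_m, so T_m = √(T_H·T_C) = √(755.00 × 344.15) = 510 K.

T_m ≈ 510 K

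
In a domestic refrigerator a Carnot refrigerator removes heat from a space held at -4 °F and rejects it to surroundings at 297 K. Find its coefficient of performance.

COP_R ≈ 5.773

T_C = -4 °F → (-4 − 32) × 5/9 = -20.00 °C = 253.15 K.
The reversible coefficient of performance is COP_R = T_C/(T_H − T_C) = 253.15/(297.00 − 253.15) = 5.773.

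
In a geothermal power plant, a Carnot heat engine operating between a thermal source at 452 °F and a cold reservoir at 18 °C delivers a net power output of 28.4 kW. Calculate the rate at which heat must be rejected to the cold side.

Q̇_C ≈ 38.40 kW

T_H = 452 °F → (452 − 32) × 5/9 = 233.33 °C = 506.48 K.
T_C = 18 °C → 18 + 273.15 = 291.15 K.
Carnot efficiency: η = 1 − T_C/T_H = 1 − 291.15/506.48 = 0.4252.
Since Q_C/Q_H = T_C/T_H and Q_H = W/η, Q_C = W·T_C/(T_H − T_C) = 28.4 × 291.15/215.33 = 38.40 kW.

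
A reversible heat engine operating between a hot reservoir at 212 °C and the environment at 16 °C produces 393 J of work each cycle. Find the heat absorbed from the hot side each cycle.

Q_H ≈ 973 J

T_H = 212 °C → 212 + 273.15 = 485.15 K.
T_C = 16 °C → 16 + 273.15 = 289.15 K.
Carnot efficiency: η = 1 − T_C/T_H = 1 − 289.15/485.15 = 0.4040.
Q_H = W/η = 393/0.4040 = 973 J.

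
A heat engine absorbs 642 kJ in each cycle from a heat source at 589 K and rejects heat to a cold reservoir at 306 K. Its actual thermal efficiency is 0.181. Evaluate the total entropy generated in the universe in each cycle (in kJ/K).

ΔS_univ ≈ 0.628 kJ/K

W = η·Q_H = 0.181 × 642 = 116.2 kJ, so Q_C = Q_H − W = 525.8 kJ.
Reservoir entropy changes: ΔS_H = −Q_H/T_H = −642/589.00 = -1.090 kJ/K and ΔS_C = +Q_C/T_C = 525.8/306.00 = 1.718 kJ/K.
ΔS_univ = −Q_H/T_H + Q_C/T_C = 0.628 kJ/K (> 0, since η = 0.181 < η_Carnot = 0.480).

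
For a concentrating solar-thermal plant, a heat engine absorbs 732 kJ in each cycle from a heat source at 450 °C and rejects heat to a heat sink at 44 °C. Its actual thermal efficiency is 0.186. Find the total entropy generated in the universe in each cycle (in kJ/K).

T_H = 450 °C → 450 + 273.15 = 723.15 K.
T_C = 44 °C → 44 + 273.15 = 317.15 K.
W = η·Q_H = 0.186 × 732 = 136.2 kJ, so Q_C = Q_H − W = 595.8 kJ.
Entropy balance on the reservoirs: −Q_H/T_H = -1.012 kJ/K, +Q_C/T_C = 1.879 kJ/K.
ΔS_univ = −Q_H/T_H + Q_C/T_C = 0.867 kJ/K (> 0, since η = 0.186 < η_Carnot = 0.561).

ΔS_univ ≈ 0.867 kJ/K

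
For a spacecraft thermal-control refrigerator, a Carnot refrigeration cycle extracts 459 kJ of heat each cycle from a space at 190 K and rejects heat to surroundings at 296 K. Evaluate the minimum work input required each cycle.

W_in ≈ 256 kJ

The reversible coefficient of performance is COP_R = T_C/(T_H − T_C) = 190.00/106.00 = 1.7925.
W = Q_C/COP_R = 459/1.7925 = 256 kJ.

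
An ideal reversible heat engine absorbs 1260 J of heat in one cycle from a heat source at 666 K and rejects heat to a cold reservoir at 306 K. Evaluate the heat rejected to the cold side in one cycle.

For a reversible engine, η = 1 − T_C/T_H = 1 − 306.00/666.00 = 0.5405.
For a reversible cycle Q_C/Q_H = T_C/T_H, so Q_C = 1260 × 306.00/666.00 = 579 J.

Q_C ≈ 579 J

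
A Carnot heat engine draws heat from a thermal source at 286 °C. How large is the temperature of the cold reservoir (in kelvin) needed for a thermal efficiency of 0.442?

T_C ≈ 312.0 K

T_H = 286 °C → 286 + 273.15 = 559.15 K.
From η = 1 − T_C/T_H, T_C = T_H·(1 − η) = 559.15 × (1 − 0.442) = 312.0 K.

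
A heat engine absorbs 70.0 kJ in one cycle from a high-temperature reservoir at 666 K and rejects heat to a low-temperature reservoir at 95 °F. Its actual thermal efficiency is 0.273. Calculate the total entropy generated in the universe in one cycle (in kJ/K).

ΔS_univ ≈ 0.06004 kJ/K

T_C = 95 °F → (95 − 32) × 5/9 = 35.00 °C = 308.15 K.
W = η·Q_H = 0.273 × 70.0 = 19.11 kJ, so Q_C = Q_H − W = 50.89 kJ.
Entropy balance on the reservoirs: −Q_H/T_H = -0.1051 kJ/K, +Q_C/T_C = 0.1651 kJ/K.
ΔS_univ = −Q_H/T_H + Q_C/T_C = 0.06004 kJ/K (> 0, since η = 0.273 < η_Carnot = 0.537).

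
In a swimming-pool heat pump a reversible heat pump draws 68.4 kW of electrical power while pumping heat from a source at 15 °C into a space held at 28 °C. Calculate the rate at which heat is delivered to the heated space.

Q̇_H ≈ 1585 kW

T_H = 28 °C → 28 + 273.15 = 301.15 K.
T_C = 15 °C → 15 + 273.15 = 288.15 K.
COP_HP = T_H/(T_H − T_C) = 301.15/13.00 = 23.1654.
Q_H = COP_HP · W = 23.1654 × 68.4 = 1585 kW.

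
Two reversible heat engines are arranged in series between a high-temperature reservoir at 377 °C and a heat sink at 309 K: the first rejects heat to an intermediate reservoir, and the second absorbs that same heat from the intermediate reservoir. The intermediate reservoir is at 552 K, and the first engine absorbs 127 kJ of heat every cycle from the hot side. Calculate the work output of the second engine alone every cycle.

T_H = 377 °C → 377 + 273.15 = 650.15 K.
Heat entering the second stage: Q_m = Q_H·(T_m/T_H) = 127 × 552.00/650.15 = 108 kJ.
Second-stage efficiency η₂ = 1 − T_C/T_m = 1 − 309.00/552.00 = 0.4402, so W₂ = η₂·Q_m = 47.5 kJ.

W₂ ≈ 47.5 kJ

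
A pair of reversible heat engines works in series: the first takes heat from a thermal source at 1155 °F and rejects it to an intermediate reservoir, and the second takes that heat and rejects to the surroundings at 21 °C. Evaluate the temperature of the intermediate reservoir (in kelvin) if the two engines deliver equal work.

T_m ≈ 595.6 K

T_H = 1155 °F → (1155 − 32) × 5/9 = 623.89 °C = 897.04 K.
T_C = 21 °C → 21 + 273.15 = 294.15 K.
For reversible stages Q_m = Q_H·(T_m/T_H). Setting W₁ = Q_H(1 − T_m/T_H) equal to W₂ = Q_m(1 − T_C/T_m) = Q_H·(T_m − T_C)/T_H gives T_H − T_m = T_m − T_C, so T_m = (T_H + T_C)/2 = (897.04 + 294.15)/2 = 595.6 K.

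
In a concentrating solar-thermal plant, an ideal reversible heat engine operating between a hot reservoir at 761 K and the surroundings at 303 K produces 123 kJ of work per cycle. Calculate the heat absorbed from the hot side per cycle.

Q_H ≈ 204.4 kJ

Carnot efficiency: η = 1 − T_C/T_H = 1 − 303.00/761.00 = 0.6018.
Q_H = W/η = 123/0.6018 = 204.4 kJ.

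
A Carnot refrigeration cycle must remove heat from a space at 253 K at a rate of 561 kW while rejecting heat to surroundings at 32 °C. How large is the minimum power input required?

T_H = 32 °C → 32 + 273.15 = 305.15 K.
Carnot COP: COP_R = T_C/(T_H − T_C) = 253.00/52.15 = 4.8514.
W = Q_C/COP_R = 561/4.8514 = 116 kW.

Ẇ_in ≈ 116 kW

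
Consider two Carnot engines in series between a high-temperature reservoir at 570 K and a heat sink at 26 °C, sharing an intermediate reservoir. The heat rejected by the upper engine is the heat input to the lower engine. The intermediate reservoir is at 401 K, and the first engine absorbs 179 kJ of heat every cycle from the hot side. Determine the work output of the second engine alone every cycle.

W₂ ≈ 31.98 kJ

T_C = 26 °C → 26 + 273.15 = 299.15 K.
Heat entering the second stage: Q_m = Q_H·(T_m/T_H) = 179 × 401.00/570.00 = 125.9 kJ.
Second-stage efficiency η₂ = 1 − T_C/T_m = 1 − 299.15/401.00 = 0.2540, so W₂ = η₂·Q_m = 31.98 kJ.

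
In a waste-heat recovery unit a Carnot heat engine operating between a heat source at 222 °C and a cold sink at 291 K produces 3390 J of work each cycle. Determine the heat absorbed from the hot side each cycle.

T_H = 222 °C → 222 + 273.15 = 495.15 K.
The Carnot efficiency is η = 1 − T_C/T_H = 1 − 291.00/495.15 = 0.4123.
Q_H = W/η = 3390/0.4123 = 8220 J.

Q_H ≈ 8220 J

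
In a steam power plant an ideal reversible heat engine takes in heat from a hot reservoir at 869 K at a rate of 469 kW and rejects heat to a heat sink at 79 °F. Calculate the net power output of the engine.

Ẇ ≈ 307 kW

T_C = 79 °F → (79 − 32) × 5/9 = 26.11 °C = 299.26 K.
Since the cycle is reversible, η = 1 − T_C/T_H = 1 − 299.26/869.00 = 0.6556.
W = η·Q_H = 0.6556 × 469 = 307 kW.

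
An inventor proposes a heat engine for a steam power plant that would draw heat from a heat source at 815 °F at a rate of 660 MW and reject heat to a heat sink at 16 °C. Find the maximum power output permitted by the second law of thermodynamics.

Ẇ_max ≈ 390.5 MW

T_H = 815 °F → (815 − 32) × 5/9 = 435.00 °C = 708.15 K.
T_C = 16 °C → 16 + 273.15 = 289.15 K.
The second-law ceiling is the Carnot efficiency, η_max = 1 − T_C/T_H = 1 − 289.15/708.15 = 0.5917.
W_max = η_max · Q_H = 0.5917 × 660 = 390.5 MW.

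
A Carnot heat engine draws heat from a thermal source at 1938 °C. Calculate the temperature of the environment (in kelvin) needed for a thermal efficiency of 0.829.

T_C ≈ 378 K

T_H = 1938 °C → 1938 + 273.15 = 2211.15 K.
From η = 1 − T_C/T_H, T_C = T_H·(1 − η) = 2211.15 × (1 − 0.829) = 378 K.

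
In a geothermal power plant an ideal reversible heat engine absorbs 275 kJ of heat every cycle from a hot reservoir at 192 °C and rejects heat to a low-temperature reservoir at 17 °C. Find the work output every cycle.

T_H = 192 °C → 192 + 273.15 = 465.15 K.
T_C = 17 °C → 17 + 273.15 = 290.15 K.
Since the cycle is reversible, η = 1 − T_C/T_H = 1 − 290.15/465.15 = 0.3762.
W = η·Q_H = 0.3762 × 275 = 103.5 kJ.

W ≈ 103.5 kJ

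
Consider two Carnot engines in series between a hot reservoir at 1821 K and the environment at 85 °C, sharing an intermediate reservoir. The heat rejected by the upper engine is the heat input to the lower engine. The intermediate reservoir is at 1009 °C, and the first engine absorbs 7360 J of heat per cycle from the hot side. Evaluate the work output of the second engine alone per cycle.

W₂ ≈ 3735 J

T_C = 85 °C → 85 + 273.15 = 358.15 K.
T_m = 1009 °C → 1009 + 273.15 = 1282.15 K.
Heat entering the second stage: Q_m = Q_H·(T_m/T_H) = 7360 × 1282.15/1821.00 = 5182 J.
Second-stage efficiency η₂ = 1 − T_C/T_m = 1 − 358.15/1282.15 = 0.7207, so W₂ = η₂·Q_m = 3735 J.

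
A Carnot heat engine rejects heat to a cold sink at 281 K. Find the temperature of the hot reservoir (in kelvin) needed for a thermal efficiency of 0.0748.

From η = 1 − T_C/T_H, solving for T_H gives T_H = T_C/(1 − η) = 281.00/(1 − 0.0748) = 304 K.

T_H ≈ 304 K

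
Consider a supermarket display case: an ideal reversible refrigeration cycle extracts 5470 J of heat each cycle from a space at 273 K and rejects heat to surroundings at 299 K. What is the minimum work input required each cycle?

For a reversible refrigerator, COP_R = T_C/(T_H − T_C) = 273.00/26.00 = 10.5000.
W = Q_C/COP_R = 5470/10.5000 = 521 J.

W_in ≈ 521 J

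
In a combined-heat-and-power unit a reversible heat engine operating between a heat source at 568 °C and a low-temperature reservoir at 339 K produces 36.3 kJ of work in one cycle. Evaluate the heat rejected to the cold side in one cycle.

T_H = 568 °C → 568 + 273.15 = 841.15 K.
Carnot efficiency: η = 1 − T_C/T_H = 1 − 339.00/841.15 = 0.5970.
Since Q_C/Q_H = T_C/T_H and Q_H = W/η, Q_C = W·T_C/(T_H − T_C) = 36.3 × 339.00/502.15 = 24.5 kJ.

Q_C ≈ 24.5 kJ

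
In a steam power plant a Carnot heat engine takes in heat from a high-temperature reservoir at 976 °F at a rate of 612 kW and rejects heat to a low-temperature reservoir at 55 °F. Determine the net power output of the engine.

Ẇ ≈ 393 kW

T_H = 976 °F → (976 − 32) × 5/9 = 524.44 °C = 797.59 K.
T_C = 55 °F → (55 − 32) × 5/9 = 12.78 °C = 285.93 K.
η_rev = 1 − T_C/T_H = 1 − 285.93/797.59 = 0.6415.
W = η·Q_H = 0.6415 × 612 = 393 kW.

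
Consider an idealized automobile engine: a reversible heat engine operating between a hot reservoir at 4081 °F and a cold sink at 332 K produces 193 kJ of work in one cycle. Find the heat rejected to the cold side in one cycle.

Q_C ≈ 29.25 kJ

T_H = 4081 °F → (4081 − 32) × 5/9 = 2249.44 °C = 2522.59 K.
The Carnot efficiency is η = 1 − T_C/T_H = 1 − 332.00/2522.59 = 0.8684.
Since Q_C/Q_H = T_C/T_H and Q_H = W/η, Q_C = W·T_C/(T_H − T_C) = 193 × 332.00/2190.59 = 29.25 kJ.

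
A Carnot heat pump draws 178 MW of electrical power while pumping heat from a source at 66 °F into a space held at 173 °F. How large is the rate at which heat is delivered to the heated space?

Q̇_H ≈ 1052 MW

T_H = 173 °F → (173 − 32) × 5/9 = 78.33 °C = 351.48 K.
T_C = 66 °F → (66 − 32) × 5/9 = 18.89 °C = 292.04 K.
Reversible heating COP: COP_HP = T_H/(T_H − T_C) = 351.48/59.44 = 5.9128.
Q_H = COP_HP · W = 5.9128 × 178 = 1052 MW.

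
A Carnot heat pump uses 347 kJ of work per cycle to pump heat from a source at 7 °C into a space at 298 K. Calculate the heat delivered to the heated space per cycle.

T_C = 7 °C → 7 + 273.15 = 280.15 K.
Reversible heating COP: COP_HP = T_H/(T_H − T_C) = 298.00/17.85 = 16.6947.
Q_H = COP_HP · W = 16.6947 × 347 = 5790 kJ.

Q_H ≈ 5790 kJ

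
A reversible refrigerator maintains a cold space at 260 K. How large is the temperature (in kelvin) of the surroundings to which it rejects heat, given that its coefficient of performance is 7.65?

COP_R = T_C/(T_H − T_C) ⇒ T_H = T_C·(1 + 1/COP_R) = 260.00 × (1 + 1/7.65) = 294.0 K.

T_H ≈ 294.0 K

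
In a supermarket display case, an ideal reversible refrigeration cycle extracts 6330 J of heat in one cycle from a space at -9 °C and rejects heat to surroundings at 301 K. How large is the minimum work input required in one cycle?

T_C = -9 °C → -9 + 273.15 = 264.15 K.
Carnot COP: COP_R = T_C/(T_H − T_C) = 264.15/36.85 = 7.1682.
W = Q_C/COP_R = 6330/7.1682 = 883 J.

W_in ≈ 883 J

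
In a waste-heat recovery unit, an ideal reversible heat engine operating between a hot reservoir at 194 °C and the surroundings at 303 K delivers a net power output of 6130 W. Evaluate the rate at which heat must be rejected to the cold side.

T_H = 194 °C → 194 + 273.15 = 467.15 K.
The Carnot efficiency is η = 1 − T_C/T_H = 1 − 303.00/467.15 = 0.3514.
Since Q_C/Q_H = T_C/T_H and Q_H = W/η, Q_C = W·T_C/(T_H − T_C) = 6130 × 303.00/164.15 = 11300 W.

Q̇_C ≈ 11300 W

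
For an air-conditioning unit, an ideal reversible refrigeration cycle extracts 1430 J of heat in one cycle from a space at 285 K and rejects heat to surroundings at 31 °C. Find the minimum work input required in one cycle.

W_in ≈ 96.1 J

T_H = 31 °C → 31 + 273.15 = 304.15 K.
Carnot COP: COP_R = T_C/(T_H − T_C) = 285.00/19.15 = 14.8825.
W = Q_C/COP_R = 1430/14.8825 = 96.1 J.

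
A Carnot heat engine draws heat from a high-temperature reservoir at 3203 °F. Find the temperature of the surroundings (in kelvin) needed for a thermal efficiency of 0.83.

T_C ≈ 346 K

T_H = 3203 °F → (3203 − 32) × 5/9 = 1761.67 °C = 2034.82 K.
From η = 1 − T_C/T_H, T_C = T_H·(1 − η) = 2034.82 × (1 − 0.83) = 346 K.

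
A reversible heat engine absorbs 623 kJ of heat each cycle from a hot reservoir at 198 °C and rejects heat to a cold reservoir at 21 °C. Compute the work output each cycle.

W ≈ 234 kJ

T_H = 198 °C → 198 + 273.15 = 471.15 K.
T_C = 21 °C → 21 + 273.15 = 294.15 K.
The Carnot efficiency is η = 1 − T_C/T_H = 1 − 294.15/471.15 = 0.3757.
W = η·Q_H = 0.3757 × 623 = 234 kJ.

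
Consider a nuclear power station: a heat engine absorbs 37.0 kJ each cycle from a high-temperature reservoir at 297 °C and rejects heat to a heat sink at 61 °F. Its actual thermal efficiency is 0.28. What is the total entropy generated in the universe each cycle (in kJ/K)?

ΔS_univ ≈ 0.02720 kJ/K

T_H = 297 °C → 297 + 273.15 = 570.15 K.
T_C = 61 °F → (61 − 32) × 5/9 = 16.11 °C = 289.26 K.
W = η·Q_H = 0.28 × 37.0 = 10.36 kJ, so Q_C = Q_H − W = 26.64 kJ.
The hot reservoir loses entropy Q_H/T_H = 37.0/570.15 = 0.06490 kJ/K; the cold reservoir gains Q_C/T_C = 26.64/289.26 = 0.09210 kJ/K.
ΔS_univ = −Q_H/T_H + Q_C/T_C = 0.02720 kJ/K (> 0, since η = 0.28 < η_Carnot = 0.493).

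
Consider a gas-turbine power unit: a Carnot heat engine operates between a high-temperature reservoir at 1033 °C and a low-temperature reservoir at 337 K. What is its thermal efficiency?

η ≈ 0.742

T_H = 1033 °C → 1033 + 273.15 = 1306.15 K.
Carnot efficiency: η = 1 − T_C/T_H = 1 − 337.00/1306.15 = 0.742.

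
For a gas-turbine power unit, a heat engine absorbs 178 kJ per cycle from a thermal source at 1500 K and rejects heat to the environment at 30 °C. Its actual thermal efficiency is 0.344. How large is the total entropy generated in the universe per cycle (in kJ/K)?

ΔS_univ ≈ 0.267 kJ/K

T_C = 30 °C → 30 + 273.15 = 303.15 K.
W = η·Q_H = 0.344 × 178 = 61.23 kJ, so Q_C = Q_H − W = 116.8 kJ.
Reservoir entropy changes: ΔS_H = −Q_H/T_H = −178/1500.00 = -0.1187 kJ/K and ΔS_C = +Q_C/T_C = 116.8/303.15 = 0.3852 kJ/K.
ΔS_univ = −Q_H/T_H + Q_C/T_C = 0.267 kJ/K (> 0, since η = 0.344 < η_Carnot = 0.798).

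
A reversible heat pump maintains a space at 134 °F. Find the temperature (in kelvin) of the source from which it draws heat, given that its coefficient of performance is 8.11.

T_H = 134 °F → (134 − 32) × 5/9 = 56.67 °C = 329.82 K.
COP_HP = T_H/(T_H − T_C) ⇒ T_C = T_H·(COP_HP − 1)/COP_HP = 329.82 × (8.11 − 1)/8.11 = 289 K.

T_C ≈ 289 K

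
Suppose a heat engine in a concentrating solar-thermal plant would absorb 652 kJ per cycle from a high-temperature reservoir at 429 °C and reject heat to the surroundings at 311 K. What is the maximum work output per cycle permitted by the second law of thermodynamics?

T_H = 429 °C → 429 + 273.15 = 702.15 K.
No engine can exceed the Carnot limit: η_max = 1 − T_C/T_H = 1 − 311.00/702.15 = 0.5571.
W_max = η_max · Q_H = 0.5571 × 652 = 363.2 kJ.

W_max ≈ 363.2 kJ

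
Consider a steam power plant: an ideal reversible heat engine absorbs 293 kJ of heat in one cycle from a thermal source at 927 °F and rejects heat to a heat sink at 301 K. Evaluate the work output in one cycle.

T_H = 927 °F → (927 − 32) × 5/9 = 497.22 °C = 770.37 K.
Carnot efficiency: η = 1 − T_C/T_H = 1 − 301.00/770.37 = 0.6093.
W = η·Q_H = 0.6093 × 293 = 179 kJ.

W ≈ 179 kJ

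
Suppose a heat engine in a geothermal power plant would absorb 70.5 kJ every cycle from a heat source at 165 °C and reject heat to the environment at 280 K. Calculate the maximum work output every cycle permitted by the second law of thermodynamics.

W_max ≈ 25.4 kJ

T_H = 165 °C → 165 + 273.15 = 438.15 K.
By the Carnot theorem, η_max = 1 − T_C/T_H = 1 − 280.00/438.15 = 0.3609.
W_max = η_max · Q_H = 0.3609 × 70.5 = 25.4 kJ.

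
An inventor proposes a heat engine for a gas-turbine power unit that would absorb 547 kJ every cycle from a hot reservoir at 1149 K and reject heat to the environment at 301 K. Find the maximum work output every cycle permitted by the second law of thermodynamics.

W_max ≈ 404 kJ

No engine can exceed the Carnot limit: η_max = 1 − T_C/T_H = 1 − 301.00/1149.00 = 0.7380.
W_max = η_max · Q_H = 0.7380 × 547 = 404 kJ.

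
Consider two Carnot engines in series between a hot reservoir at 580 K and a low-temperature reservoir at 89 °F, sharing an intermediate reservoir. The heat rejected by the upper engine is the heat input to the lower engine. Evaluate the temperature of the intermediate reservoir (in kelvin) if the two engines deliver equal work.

T_C = 89 °F → (89 − 32) × 5/9 = 31.67 °C = 304.82 K.
For reversible stages Q_m = Q_H·(T_m/T_H). Setting W₁ = Q_H(1 − T_m/T_H) equal to W₂ = Q_m(1 − T_C/T_m) = Q_H·(T_m − T_C)/T_H gives T_H − T_m = T_m − T_C, so T_m = (T_H + T_C)/2 = (580.00 + 304.82)/2 = 442 K.

T_m ≈ 442 K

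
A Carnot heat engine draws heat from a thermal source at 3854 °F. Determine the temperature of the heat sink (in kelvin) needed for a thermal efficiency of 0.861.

T_C ≈ 333 K

T_H = 3854 °F → (3854 − 32) × 5/9 = 2123.33 °C = 2396.48 K.
From η = 1 − T_C/T_H, T_C = T_H·(1 − η) = 2396.48 × (1 − 0.861) = 333 K.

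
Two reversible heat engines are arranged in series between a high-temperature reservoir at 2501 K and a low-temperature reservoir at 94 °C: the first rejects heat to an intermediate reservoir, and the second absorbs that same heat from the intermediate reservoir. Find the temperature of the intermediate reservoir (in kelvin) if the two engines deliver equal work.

T_C = 94 °C → 94 + 273.15 = 367.15 K.
For reversible stages Q_m = Q_H·(T_m/T_H). Setting W₁ = Q_H(1 − T_m/T_H) equal to W₂ = Q_m(1 − T_C/T_m) = Q_H·(T_m − T_C)/T_H gives T_H − T_m = T_m − T_C, so T_m = (T_H + T_C)/2 = (2501.00 + 367.15)/2 = 1430 K.

T_m ≈ 1430 K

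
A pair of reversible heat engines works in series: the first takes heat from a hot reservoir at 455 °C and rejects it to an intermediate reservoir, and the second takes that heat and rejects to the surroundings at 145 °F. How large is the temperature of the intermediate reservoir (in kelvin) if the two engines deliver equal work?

T_m ≈ 532 K

T_H = 455 °C → 455 + 273.15 = 728.15 K.
T_C = 145 °F → (145 − 32) × 5/9 = 62.78 °C = 335.93 K.
For reversible stages Q_m = Q_H·(T_m/T_H). Setting W₁ = Q_H(1 − T_m/T_H) equal to W₂ = Q_m(1 − T_C/T_m) = Q_H·(T_m − T_C)/T_H gives T_H − T_m = T_m − T_C, so T_m = (T_H + T_C)/2 = (728.15 + 335.93)/2 = 532 K.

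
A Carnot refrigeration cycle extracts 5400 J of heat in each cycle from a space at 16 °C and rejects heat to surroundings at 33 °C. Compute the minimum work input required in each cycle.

T_H = 33 °C → 33 + 273.15 = 306.15 K.
T_C = 16 °C → 16 + 273.15 = 289.15 K.
COP_R = T_C/(T_H − T_C) = 289.15/17.00 = 17.0088.
W = Q_C/COP_R = 5400/17.0088 = 317.5 J.

W_in ≈ 317.5 J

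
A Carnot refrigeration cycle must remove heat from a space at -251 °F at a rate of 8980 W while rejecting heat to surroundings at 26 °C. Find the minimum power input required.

T_H = 26 °C → 26 + 273.15 = 299.15 K.
T_C = -251 °F → (-251 − 32) × 5/9 = -157.22 °C = 115.93 K.
COP_R = T_C/(T_H − T_C) = 115.93/183.22 = 0.6327.
W = Q_C/COP_R = 8980/0.6327 = 14190 W.

Ẇ_in ≈ 14190 W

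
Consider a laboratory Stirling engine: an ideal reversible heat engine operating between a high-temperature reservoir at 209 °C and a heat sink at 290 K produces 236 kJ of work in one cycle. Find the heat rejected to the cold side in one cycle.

T_H = 209 °C → 209 + 273.15 = 482.15 K.
η_rev = 1 − T_C/T_H = 1 − 290.00/482.15 = 0.3985.
Since Q_C/Q_H = T_C/T_H and Q_H = W/η, Q_C = W·T_C/(T_H − T_C) = 236 × 290.00/192.15 = 356 kJ.

Q_C ≈ 356 kJ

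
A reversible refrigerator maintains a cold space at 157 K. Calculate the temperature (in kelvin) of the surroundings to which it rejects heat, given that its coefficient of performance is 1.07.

T_H ≈ 303.7 K

COP_R = T_C/(T_H − T_C) ⇒ T_H = T_C·(1 + 1/COP_R) = 157.00 × (1 + 1/1.07) = 303.7 K.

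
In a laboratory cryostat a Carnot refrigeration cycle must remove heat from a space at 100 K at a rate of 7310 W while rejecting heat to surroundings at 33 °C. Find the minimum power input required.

T_H = 33 °C → 33 + 273.15 = 306.15 K.
The reversible coefficient of performance is COP_R = T_C/(T_H − T_C) = 100.00/206.15 = 0.4851.
W = Q_C/COP_R = 7310/0.4851 = 15100 W.

Ẇ_in ≈ 15100 W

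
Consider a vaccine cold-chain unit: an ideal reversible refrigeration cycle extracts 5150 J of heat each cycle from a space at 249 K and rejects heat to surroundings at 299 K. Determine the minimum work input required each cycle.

W_in ≈ 1030 J

For a reversible refrigerator, COP_R = T_C/(T_H − T_C) = 249.00/50.00 = 4.9800.
W = Q_C/COP_R = 5150/4.9800 = 1030 J.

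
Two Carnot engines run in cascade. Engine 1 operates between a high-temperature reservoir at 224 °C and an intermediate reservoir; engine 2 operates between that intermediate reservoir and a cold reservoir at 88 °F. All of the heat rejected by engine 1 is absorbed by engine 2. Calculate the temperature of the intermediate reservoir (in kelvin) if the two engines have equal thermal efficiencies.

T_H = 224 °C → 224 + 273.15 = 497.15 K.
T_C = 88 °F → (88 − 32) × 5/9 = 31.11 °C = 304.26 K.
Equal efficiencies require 1 − T_m/T_H = 1 − T_C/T_m, i.e. T_m/T_H = T_C/T_m, so T_m = √(T_H·T_C) = √(497.15 × 304.26) = 389 K.

T_m ≈ 389 K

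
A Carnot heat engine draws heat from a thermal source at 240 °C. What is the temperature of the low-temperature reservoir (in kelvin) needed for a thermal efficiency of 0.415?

T_C ≈ 300 K

T_H = 240 °C → 240 + 273.15 = 513.15 K.
From η = 1 − T_C/T_H, T_C = T_H·(1 − η) = 513.15 × (1 − 0.415) = 300 K.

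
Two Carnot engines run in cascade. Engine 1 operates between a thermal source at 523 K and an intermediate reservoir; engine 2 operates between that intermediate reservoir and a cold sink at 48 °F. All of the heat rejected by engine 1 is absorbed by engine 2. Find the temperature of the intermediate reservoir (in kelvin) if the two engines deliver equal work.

T_C = 48 °F → (48 − 32) × 5/9 = 8.89 °C = 282.04 K.
For reversible stages Q_m = Q_H·(T_m/T_H). Setting W₁ = Q_H(1 − T_m/T_H) equal to W₂ = Q_m(1 − T_C/T_m) = Q_H·(T_m − T_C)/T_H gives T_H − T_m = T_m − T_C, so T_m = (T_H + T_C)/2 = (523.00 + 282.04)/2 = 403 K.

T_m ≈ 403 K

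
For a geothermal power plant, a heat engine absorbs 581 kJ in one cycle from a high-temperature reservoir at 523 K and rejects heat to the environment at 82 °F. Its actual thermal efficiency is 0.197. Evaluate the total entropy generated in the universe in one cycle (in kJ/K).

ΔS_univ ≈ 0.439 kJ/K

T_C = 82 °F → (82 − 32) × 5/9 = 27.78 °C = 300.93 K.
W = η·Q_H = 0.197 × 581 = 114.5 kJ, so Q_C = Q_H − W = 466.5 kJ.
The hot reservoir loses entropy Q_H/T_H = 581/523.00 = 1.111 kJ/K; the cold reservoir gains Q_C/T_C = 466.5/300.93 = 1.550 kJ/K.
ΔS_univ = −Q_H/T_H + Q_C/T_C = 0.439 kJ/K (> 0, since η = 0.197 < η_Carnot = 0.425).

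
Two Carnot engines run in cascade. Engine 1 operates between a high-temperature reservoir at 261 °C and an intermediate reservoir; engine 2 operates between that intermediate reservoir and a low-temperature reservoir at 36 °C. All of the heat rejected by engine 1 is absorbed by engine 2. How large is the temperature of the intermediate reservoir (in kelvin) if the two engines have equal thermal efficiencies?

T_m ≈ 406 K

T_H = 261 °C → 261 + 273.15 = 534.15 K.
T_C = 36 °C → 36 + 273.15 = 309.15 K.
Equal efficiencies require 1 − T_m/T_H = 1 − T_C/T_m, i.e. T_m/T_H = T_C/T_m, so T_m = √(T_H·T_C) = √(534.15 × 309.15) = 406 K.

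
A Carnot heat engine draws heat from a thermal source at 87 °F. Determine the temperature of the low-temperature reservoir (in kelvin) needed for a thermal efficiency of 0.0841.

T_C ≈ 278 K

T_H = 87 °F → (87 − 32) × 5/9 = 30.56 °C = 303.71 K.
From η = 1 − T_C/T_H, T_C = T_H·(1 − η) = 303.71 × (1 − 0.0841) = 278 K.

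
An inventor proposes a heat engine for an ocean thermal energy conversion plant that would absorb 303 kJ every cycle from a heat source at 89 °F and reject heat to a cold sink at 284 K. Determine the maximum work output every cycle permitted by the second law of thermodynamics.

T_H = 89 °F → (89 − 32) × 5/9 = 31.67 °C = 304.82 K.
The second-law ceiling is the Carnot efficiency, η_max = 1 − T_C/T_H = 1 − 284.00/304.82 = 0.0683.
W_max = η_max · Q_H = 0.0683 × 303 = 20.7 kJ.

W_max ≈ 20.7 kJ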